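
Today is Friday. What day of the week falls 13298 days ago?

13298 mod 7 = 5 (since 1899·7 = 13293).
Friday − 5 days → Sunday.

Sunday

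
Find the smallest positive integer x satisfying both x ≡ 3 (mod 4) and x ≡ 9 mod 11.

x ≡ 3 (mod 4) gives x ∈ {3, 7, 11, 15, 19, 23, 27, 31}.
The first of these with x mod 11 = 9 is 31.

31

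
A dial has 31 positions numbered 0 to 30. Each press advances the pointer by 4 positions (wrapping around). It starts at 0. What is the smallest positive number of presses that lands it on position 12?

4⁻¹ ≡ 8 (mod 31) because 4·8 = 32 = 1·31 + 1.
So x ≡ 8·12 = 96 ≡ 3 (mod 31).

3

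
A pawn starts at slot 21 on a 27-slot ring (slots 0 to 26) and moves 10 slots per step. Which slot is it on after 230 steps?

26

230·10 = 2300.
2300 mod 27 = 5 (since 85·27 = 2295).
(21 + 5) mod 27 = 26.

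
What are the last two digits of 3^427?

By repeated squaring mod 100: 3^1≡3, 3^2≡9, 3^4≡81, 3^8≡61, 3^16≡21, 3^32≡41, 3^64≡81, 3^128≡61, 3^256≡21.
Since 427 = 1 + 2 + 8 + 32 + 128 + 256 in binary, 3^427 ≡ 3·9·61·41·61·21 ≡ 87 (mod 100).

87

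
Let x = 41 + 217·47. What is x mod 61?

53

217·47 = 10199.
Dividing 10199 by 61 gives quotient 167 and remainder 12.
(41 + 12) mod 61 = 53.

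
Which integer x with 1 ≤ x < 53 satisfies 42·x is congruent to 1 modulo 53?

53 = 1·42 + 11
42 = 3·11 + 9
11 = 1·9 + 2
9 = 4·2 + 1
2 = 2·1 + 0
Back-substituting gives 42·24 ≡ 1 (mod 53).

24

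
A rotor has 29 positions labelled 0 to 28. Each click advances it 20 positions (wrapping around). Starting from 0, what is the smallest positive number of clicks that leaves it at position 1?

16

20·16 = 320 = 11·29 + 1, so 20⁻¹ ≡ 16 (mod 29).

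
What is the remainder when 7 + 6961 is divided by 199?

6961 = 34·199 + 195, so 6961 mod 199 = 195.
(7 + 195) mod 199 = 3.

3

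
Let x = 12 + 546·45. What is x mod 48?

546·45 = 24570.
24570 − 511·48 = 42, so 24570 ≡ 42 (mod 48).
(12 + 42) mod 48 = 6.

6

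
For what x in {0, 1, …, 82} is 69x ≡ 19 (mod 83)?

52

69⁻¹ ≡ 77 (mod 83) because 69·77 = 5313 = 64·83 + 1.
So x ≡ 77·19 = 1463 ≡ 52 (mod 83).
Check: 69·52 = 3588 = 43·83 + 19.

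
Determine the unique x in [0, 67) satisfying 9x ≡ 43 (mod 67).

42

9⁻¹ ≡ 15 (mod 67) because 9·15 = 135 = 2·67 + 1.
So x ≡ 15·43 = 645 ≡ 42 (mod 67).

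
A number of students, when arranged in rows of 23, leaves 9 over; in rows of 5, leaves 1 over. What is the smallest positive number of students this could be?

x ≡ 1 (mod 5) gives x ∈ {1, 6, 11, 16, 21, 26, 31, 36, …}.
The first of these with x mod 23 = 9 is 101.

101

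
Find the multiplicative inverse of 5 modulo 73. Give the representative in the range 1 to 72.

73 = 14·5 + 3
5 = 1·3 + 2
3 = 1·2 + 1
2 = 2·1 + 0
Back-substituting gives 5·44 ≡ 1 (mod 73).

44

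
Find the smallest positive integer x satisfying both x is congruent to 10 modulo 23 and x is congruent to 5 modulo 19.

309

x ≡ 5 (mod 19) gives x ∈ {5, 24, 43, 62, 81, 100, 119, 138, …}.
The first of these with x mod 23 = 10 is 309.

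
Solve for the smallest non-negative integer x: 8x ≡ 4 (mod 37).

19

8⁻¹ ≡ 14 (mod 37) because 8·14 = 112 = 3·37 + 1.
So x ≡ 14·4 = 56 ≡ 19 (mod 37).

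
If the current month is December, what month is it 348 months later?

348 = 29·12 + 0, so 348 mod 12 = 0.
December + 0 months → December.

December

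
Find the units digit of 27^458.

9

Powers of 7 mod 10 repeat with period 4: 7, 9, 3, 1.
458 leaves remainder 2 on division by 4, so 27^458 ends in 9.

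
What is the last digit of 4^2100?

6

Last digits of 4^n: 4, 6 (period 2).
2100 mod 2 = 0, so the last digit matches 4^2 = 6.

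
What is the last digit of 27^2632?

1

Powers of 7 mod 10 repeat with period 4: 7, 9, 3, 1.
2632 leaves remainder 0 on division by 4, so 27^2632 ends in 1.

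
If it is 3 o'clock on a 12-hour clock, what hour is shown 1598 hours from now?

Dividing 1598 by 12 gives quotient 133 and remainder 2.
3 + 2 → 5 on a 12-hour dial.

5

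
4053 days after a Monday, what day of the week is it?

Monday

4053 mod 7 = 0 (since 579·7 = 4053).
Monday + 0 days → Monday.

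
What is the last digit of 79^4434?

Powers of 9 mod 10 repeat with period 2: 9, 1.
4434 leaves remainder 0 on division by 2, so 79^4434 ends in 1.

1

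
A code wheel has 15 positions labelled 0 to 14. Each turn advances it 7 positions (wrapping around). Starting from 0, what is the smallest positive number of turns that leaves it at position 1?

7·13 = 91 = 6·15 + 1, so 7⁻¹ ≡ 13 (mod 15).

13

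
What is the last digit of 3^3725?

Last digits of 3^n: 3, 9, 7, 1 (period 4).
3725 leaves remainder 1 on division by 4, so 3^3725 ends in 3.

3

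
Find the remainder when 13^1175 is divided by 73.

Successive squares of 13 mod 73: 13^1≡13, 13^2≡23, 13^4≡18, 13^8≡32, 13^16≡2, 13^32≡4, 13^64≡16, 13^128≡37, 13^256≡55, 13^512≡32, 13^1024≡2.
1175 = 1 + 2 + 4 + 16 + 128 + 1024, so 13^1175 ≡ 13·23·18·2·37·2 ≡ 33 (mod 73).

33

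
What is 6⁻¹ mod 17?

3

17 = 2·6 + 5
6 = 1·5 + 1
5 = 5·1 + 0
Back-substituting gives 6·3 ≡ 1 (mod 17).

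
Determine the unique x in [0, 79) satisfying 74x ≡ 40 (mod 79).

The inverse of 74 mod 79 is 63 (since 74·63 = 4662 ≡ 1).
So x ≡ 63·40 = 2520 ≡ 71 (mod 79).

71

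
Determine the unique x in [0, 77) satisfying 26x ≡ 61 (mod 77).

The inverse of 26 mod 77 is 3 (since 26·3 = 78 ≡ 1).
So x ≡ 3·61 = 183 ≡ 29 (mod 77).
Check: 26·29 = 754 = 9·77 + 61.

29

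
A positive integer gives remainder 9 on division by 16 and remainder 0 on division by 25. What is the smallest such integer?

25

Since 25·9 ≡ 1 (mod 16), take x = 0 + 25·((9−0)·9 mod 16) = 0 + 25·1 = 25.
Check: 25 mod 16 = 9, 25 mod 25 = 0.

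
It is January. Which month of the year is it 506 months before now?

506 mod 12 = 2 (since 42·12 = 504).
January − 2 months → November.

November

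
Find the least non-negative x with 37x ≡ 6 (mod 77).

37⁻¹ ≡ 25 (mod 77) because 37·25 = 925 = 12·77 + 1.
So x ≡ 25·6 = 150 ≡ 73 (mod 77).

73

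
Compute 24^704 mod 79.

Square-and-reduce mod 79: 24^1≡24, 24^2≡23, 24^4≡55, 24^8≡23, 24^16≡55, 24^32≡23, 24^64≡55, 24^128≡23, 24^256≡55, 24^512≡23.
Since 704 = 64 + 128 + 512 in binary, 24^704 ≡ 55·23·23 ≡ 23 (mod 79).

23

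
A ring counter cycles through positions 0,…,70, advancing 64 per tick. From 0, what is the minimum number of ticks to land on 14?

69

The inverse of 64 mod 71 is 10 (since 64·10 = 640 ≡ 1).
So x ≡ 10·14 = 140 ≡ 69 (mod 71).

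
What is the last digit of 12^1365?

Last digits of 2^n: 2, 4, 8, 6 (period 4).
1365 mod 4 = 1, so the last digit matches 2^1 = 2.

2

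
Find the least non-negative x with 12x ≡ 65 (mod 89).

87

12⁻¹ ≡ 52 (mod 89) because 12·52 = 624 = 7·89 + 1.
So x ≡ 52·65 = 3380 ≡ 87 (mod 89).
Check: 12·87 = 1044 = 11·89 + 65.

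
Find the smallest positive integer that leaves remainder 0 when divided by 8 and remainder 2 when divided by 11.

24

Since 11·3 ≡ 1 (mod 8), take x = 2 + 11·((0−2)·3 mod 8) = 2 + 11·2 = 24.
Check: 24 mod 8 = 0, 24 mod 11 = 2.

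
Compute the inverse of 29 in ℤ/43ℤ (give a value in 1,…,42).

3

29·3 = 87 = 2·43 + 1, so 29⁻¹ ≡ 3 (mod 43).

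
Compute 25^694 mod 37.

12

Square-and-reduce mod 37: 25^1≡25, 25^2≡33, 25^4≡16, 25^8≡34, 25^16≡9, 25^32≡7, 25^64≡12, 25^128≡33, 25^256≡16, 25^512≡34.
694 = 2 + 4 + 16 + 32 + 128 + 512, so 25^694 ≡ 33·16·9·7·33·34 ≡ 12 (mod 37).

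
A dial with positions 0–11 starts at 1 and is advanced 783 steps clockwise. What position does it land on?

4

783 = 65·12 + 3, so 783 mod 12 = 3.
(1 + 3) mod 12 = 4.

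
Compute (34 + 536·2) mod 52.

536·2 = 1072.
1072 = 20·52 + 32, so 1072 mod 52 = 32.
(34 + 32) mod 52 = 14.

14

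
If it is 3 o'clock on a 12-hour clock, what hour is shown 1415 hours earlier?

4

1415 − 117·12 = 11, so 1415 ≡ 11 (mod 12).
3 − 11 → 4 on a 12-hour dial.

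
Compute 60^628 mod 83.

81

Successive squares of 60 mod 83: 60^1≡60, 60^2≡31, 60^4≡48, 60^8≡63, 60^16≡68, 60^32≡59, 60^64≡78, 60^128≡25, 60^256≡44, 60^512≡27.
Since 628 = 4 + 16 + 32 + 64 + 512 in binary, 60^628 ≡ 48·68·59·78·27 ≡ 81 (mod 83).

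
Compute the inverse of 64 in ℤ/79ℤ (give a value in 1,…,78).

64·21 = 1344 = 17·79 + 1, so 64⁻¹ ≡ 21 (mod 79).

21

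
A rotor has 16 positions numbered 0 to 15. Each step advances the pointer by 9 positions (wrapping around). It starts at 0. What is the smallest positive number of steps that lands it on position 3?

The inverse of 9 mod 16 is 9 (since 9·9 = 81 ≡ 1).
So x ≡ 9·3 = 27 ≡ 11 (mod 16).
Check: 9·11 = 99 = 6·16 + 3.

11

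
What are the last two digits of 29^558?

Square-and-reduce mod 100: 29^1≡29, 29^2≡41, 29^4≡81, 29^8≡61, 29^16≡21, 29^32≡41, 29^64≡81, 29^128≡61, 29^256≡21, 29^512≡41.
558 = 2 + 4 + 8 + 32 + 512, so 29^558 ≡ 41·81·61·41·41 ≡ 61 (mod 100).

61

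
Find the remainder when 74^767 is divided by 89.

Square-and-reduce mod 89: 74^1≡74, 74^2≡47, 74^4≡73, 74^8≡78, 74^16≡32, 74^32≡45, 74^64≡67, 74^128≡39, 74^256≡8, 74^512≡64.
767 = 1 + 2 + 4 + 8 + 16 + 32 + 64 + 128 + 512, so 74^767 ≡ 74·47·73·78·32·45·67·39·64 ≡ 43 (mod 89).

43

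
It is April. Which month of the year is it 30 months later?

October

30 mod 12 = 6 (since 2·12 = 24).
April + 6 months → October.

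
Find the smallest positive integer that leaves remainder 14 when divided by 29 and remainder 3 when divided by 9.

246

x ≡ 3 (mod 9) gives x ∈ {3, 12, 21, 30, 39, 48, 57, 66, …}.
The first of these with x mod 29 = 14 is 246.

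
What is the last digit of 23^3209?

3

The units digit of 23^n cycles with period 4: 3, 9, 7, 1, …
3209 leaves remainder 1 on division by 4, so 23^3209 ends in 3.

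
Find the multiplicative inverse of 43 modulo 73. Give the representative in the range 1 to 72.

17

43·17 = 731 = 10·73 + 1, so 43⁻¹ ≡ 17 (mod 73).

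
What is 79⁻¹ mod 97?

70

97 = 1·79 + 18
79 = 4·18 + 7
18 = 2·7 + 4
7 = 1·4 + 3
4 = 1·3 + 1
3 = 3·1 + 0
Back-substituting gives 79·70 ≡ 1 (mod 97).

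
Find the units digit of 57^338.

The units digit of 57^n cycles with period 4: 7, 9, 3, 1, …
338 mod 4 = 2, so the last digit matches 7^2 = 9.

9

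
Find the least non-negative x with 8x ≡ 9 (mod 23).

8⁻¹ ≡ 3 (mod 23) because 8·3 = 24 = 1·23 + 1.
Multiplying both sides by 3: x ≡ 3·9 = 27 ≡ 4 (mod 23).
Check: 8·4 = 32 = 1·23 + 9.

4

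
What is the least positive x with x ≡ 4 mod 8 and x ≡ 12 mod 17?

x ≡ 4 (mod 8) gives x ∈ {4, 12}.
The first of these with x mod 17 = 12 is 12.

12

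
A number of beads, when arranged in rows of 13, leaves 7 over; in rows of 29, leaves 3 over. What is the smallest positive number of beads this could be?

x ≡ 7 (mod 13) gives x ∈ {7, 20, 33, 46, 59, 72, 85, 98, …}.
The first of these with x mod 29 = 3 is 293.

293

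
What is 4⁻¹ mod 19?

4·5 = 20 = 1·19 + 1, so 4⁻¹ ≡ 5 (mod 19).

5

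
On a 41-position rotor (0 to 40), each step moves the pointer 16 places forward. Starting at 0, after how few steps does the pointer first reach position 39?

The inverse of 16 mod 41 is 18 (since 16·18 = 288 ≡ 1).
So x ≡ 18·39 = 702 ≡ 5 (mod 41).
Check: 16·5 = 80 = 1·41 + 39.

5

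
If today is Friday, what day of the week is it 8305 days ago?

Tuesday

8305 − 1186·7 = 3, so 8305 ≡ 3 (mod 7).
Friday − 3 days → Tuesday.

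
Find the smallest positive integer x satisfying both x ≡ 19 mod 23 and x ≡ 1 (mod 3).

19

Since 3·8 ≡ 1 (mod 23), take x = 1 + 3·((19−1)·8 mod 23) = 1 + 3·6 = 19.
Check: 19 mod 23 = 19, 19 mod 3 = 1.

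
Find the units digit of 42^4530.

Last digits of 2^n: 2, 4, 8, 6 (period 4).
4530 mod 4 = 2, so the last digit matches 2^2 = 4.

4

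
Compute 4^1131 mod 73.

8

By repeated squaring mod 73: 4^1≡4, 4^2≡16, 4^4≡37, 4^8≡55, 4^16≡32, 4^32≡2, 4^64≡4, 4^128≡16, 4^256≡37, 4^512≡55, 4^1024≡32.
Since 1131 = 1 + 2 + 8 + 32 + 64 + 1024 in binary, 4^1131 ≡ 4·16·55·2·4·32 ≡ 8 (mod 73).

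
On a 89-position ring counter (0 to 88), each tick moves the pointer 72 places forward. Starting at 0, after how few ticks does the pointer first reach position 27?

72⁻¹ ≡ 68 (mod 89) because 72·68 = 4896 = 55·89 + 1.
So x ≡ 68·27 = 1836 ≡ 56 (mod 89).

56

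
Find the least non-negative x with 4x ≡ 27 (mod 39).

36

4⁻¹ ≡ 10 (mod 39) because 4·10 = 40 = 1·39 + 1.
Multiplying both sides by 10: x ≡ 10·27 = 270 ≡ 36 (mod 39).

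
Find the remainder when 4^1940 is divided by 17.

Square-and-reduce mod 17: 4^1≡4, 4^2≡16, 4^4≡1, 4^8≡1, 4^16≡1, 4^32≡1, 4^64≡1, 4^128≡1, 4^256≡1, 4^512≡1, 4^1024≡1.
Since 1940 = 4 + 16 + 128 + 256 + 512 + 1024 in binary, 4^1940 ≡ 1·1·1·1·1·1 ≡ 1 (mod 17).

1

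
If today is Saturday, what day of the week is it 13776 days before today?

13776 − 1968·7 = 0, so 13776 ≡ 0 (mod 7).
Saturday − 0 days → Saturday.

Saturday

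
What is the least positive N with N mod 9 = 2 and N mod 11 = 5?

38

x ≡ 2 (mod 9) gives x ∈ {2, 11, 20, 29, 38}.
The first of these with x mod 11 = 5 is 38.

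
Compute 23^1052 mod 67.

Successive squares of 23 mod 67: 23^1≡23, 23^2≡60, 23^4≡49, 23^8≡56, 23^16≡54, 23^32≡35, 23^64≡19, 23^128≡26, 23^256≡6, 23^512≡36, 23^1024≡23.
1052 = 4 + 8 + 16 + 1024, so 23^1052 ≡ 49·56·54·23 ≡ 26 (mod 67).

26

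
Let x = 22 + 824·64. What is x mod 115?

88

824·64 = 52736.
52736 − 458·115 = 66, so 52736 ≡ 66 (mod 115).
(22 + 66) mod 115 = 88.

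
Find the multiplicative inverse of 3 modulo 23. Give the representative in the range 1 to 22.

8

23 = 7·3 + 2
3 = 1·2 + 1
2 = 2·1 + 0
Back-substituting gives 3·8 ≡ 1 (mod 23).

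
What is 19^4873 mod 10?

The units digit of 19^n cycles with period 2: 9, 1, …
4873 leaves remainder 1 on division by 2, so 19^4873 ends in 9.

9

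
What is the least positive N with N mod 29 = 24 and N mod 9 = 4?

x ≡ 4 (mod 9) gives x ∈ {4, 13, 22, 31, 40, 49, 58, 67, …}.
The first of these with x mod 29 = 24 is 256.

256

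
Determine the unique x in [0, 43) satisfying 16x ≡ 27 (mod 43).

The inverse of 16 mod 43 is 35 (since 16·35 = 560 ≡ 1).
So x ≡ 35·27 = 945 ≡ 42 (mod 43).

42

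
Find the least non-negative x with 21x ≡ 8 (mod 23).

19

21⁻¹ ≡ 11 (mod 23) because 21·11 = 231 = 10·23 + 1.
Multiplying both sides by 11: x ≡ 11·8 = 88 ≡ 19 (mod 23).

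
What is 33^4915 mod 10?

7

The units digit of 33^n cycles with period 4: 3, 9, 7, 1, …
4915 mod 4 = 3, so the last digit matches 3^3 = 7.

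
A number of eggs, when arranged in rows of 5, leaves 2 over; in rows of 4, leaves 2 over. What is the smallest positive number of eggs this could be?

2

x ≡ 2 (mod 4) gives x ∈ {2}.
The first of these with x mod 5 = 2 is 2.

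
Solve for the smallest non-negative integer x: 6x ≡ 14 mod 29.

12

The inverse of 6 mod 29 is 5 (since 6·5 = 30 ≡ 1).
Multiplying both sides by 5: x ≡ 5·14 = 70 ≡ 12 (mod 29).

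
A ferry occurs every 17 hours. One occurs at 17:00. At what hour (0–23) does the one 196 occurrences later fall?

13

196·17 = 3332.
3332 = 138·24 + 20, so 3332 mod 24 = 20.
(17 + 20) mod 24 = 13.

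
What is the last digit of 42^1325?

Powers of 2 mod 10 repeat with period 4: 2, 4, 8, 6.
1325 mod 4 = 1, so the last digit matches 2^1 = 2.

2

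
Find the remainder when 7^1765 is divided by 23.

17

Square-and-reduce mod 23: 7^1≡7, 7^2≡3, 7^4≡9, 7^8≡12, 7^16≡6, 7^32≡13, 7^64≡8, 7^128≡18, 7^256≡2, 7^512≡4, 7^1024≡16.
Since 1765 = 1 + 4 + 32 + 64 + 128 + 512 + 1024 in binary, 7^1765 ≡ 7·9·13·8·18·4·16 ≡ 17 (mod 23).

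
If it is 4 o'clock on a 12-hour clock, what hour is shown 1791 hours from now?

7

1791 − 149·12 = 3, so 1791 ≡ 3 (mod 12).
4 + 3 → 7 on a 12-hour dial.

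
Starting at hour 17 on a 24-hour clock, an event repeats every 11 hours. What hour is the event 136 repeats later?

1

136·11 = 1496.
1496 = 62·24 + 8, so 1496 mod 24 = 8.
(17 + 8) mod 24 = 1.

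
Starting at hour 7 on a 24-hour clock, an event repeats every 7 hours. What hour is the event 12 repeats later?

12·7 = 84.
84 = 3·24 + 12, so 84 mod 24 = 12.
(7 + 12) mod 24 = 19.

19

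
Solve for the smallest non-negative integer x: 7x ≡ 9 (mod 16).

The inverse of 7 mod 16 is 7 (since 7·7 = 49 ≡ 1).
Multiplying both sides by 7: x ≡ 7·9 = 63 ≡ 15 (mod 16).

15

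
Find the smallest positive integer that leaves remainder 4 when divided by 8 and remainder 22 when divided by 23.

68

x ≡ 4 (mod 8) gives x ∈ {4, 12, 20, 28, 36, 44, 52, 60, …}.
The first of these with x mod 23 = 22 is 68.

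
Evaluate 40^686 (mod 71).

By repeated squaring mod 71: 40^1≡40, 40^2≡38, 40^4≡24, 40^8≡8, 40^16≡64, 40^32≡49, 40^64≡58, 40^128≡27, 40^256≡19, 40^512≡6.
Since 686 = 2 + 4 + 8 + 32 + 128 + 512 in binary, 40^686 ≡ 38·24·8·49·27·6 ≡ 25 (mod 71).

25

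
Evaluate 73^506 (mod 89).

1

Successive squares of 73 mod 89: 73^1≡73, 73^2≡78, 73^4≡32, 73^8≡45, 73^16≡67, 73^32≡39, 73^64≡8, 73^128≡64, 73^256≡2.
Since 506 = 2 + 8 + 16 + 32 + 64 + 128 + 256 in binary, 73^506 ≡ 78·45·67·39·8·64·2 ≡ 1 (mod 89).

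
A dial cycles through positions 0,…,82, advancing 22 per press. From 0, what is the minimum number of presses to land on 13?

27

The inverse of 22 mod 83 is 34 (since 22·34 = 748 ≡ 1).
So x ≡ 34·13 = 442 ≡ 27 (mod 83).
Check: 22·27 = 594 = 7·83 + 13.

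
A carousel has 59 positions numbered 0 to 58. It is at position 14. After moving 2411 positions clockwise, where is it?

6

2411 mod 59 = 51 (since 40·59 = 2360).
(14 + 51) mod 59 = 6.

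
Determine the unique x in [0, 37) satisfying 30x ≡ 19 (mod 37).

30⁻¹ ≡ 21 (mod 37) because 30·21 = 630 = 17·37 + 1.
Multiplying both sides by 21: x ≡ 21·19 = 399 ≡ 29 (mod 37).

29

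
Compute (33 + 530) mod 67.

27

530 = 7·67 + 61, so 530 mod 67 = 61.
(33 + 61) mod 67 = 27.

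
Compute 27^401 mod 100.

27

Square-and-reduce mod 100: 27^1≡27, 27^2≡29, 27^4≡41, 27^8≡81, 27^16≡61, 27^32≡21, 27^64≡41, 27^128≡81, 27^256≡61.
401 = 1 + 16 + 128 + 256, so 27^401 ≡ 27·61·81·61 ≡ 27 (mod 100).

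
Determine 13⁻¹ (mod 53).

53 = 4·13 + 1
13 = 13·1 + 0
Back-substituting gives 13·49 ≡ 1 (mod 53).

49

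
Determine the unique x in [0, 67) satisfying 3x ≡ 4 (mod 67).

46

3⁻¹ ≡ 45 (mod 67) because 3·45 = 135 = 2·67 + 1.
Multiplying both sides by 45: x ≡ 45·4 = 180 ≡ 46 (mod 67).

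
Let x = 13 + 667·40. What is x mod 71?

667·40 = 26680.
26680 − 375·71 = 55, so 26680 ≡ 55 (mod 71).
(13 + 55) mod 71 = 68.

68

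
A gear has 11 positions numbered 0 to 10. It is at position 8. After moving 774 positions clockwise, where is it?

Dividing 774 by 11 gives quotient 70 and remainder 4.
(8 + 4) mod 11 = 1.

1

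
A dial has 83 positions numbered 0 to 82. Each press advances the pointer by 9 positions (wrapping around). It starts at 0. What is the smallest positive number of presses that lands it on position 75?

The inverse of 9 mod 83 is 37 (since 9·37 = 333 ≡ 1).
So x ≡ 37·75 = 2775 ≡ 36 (mod 83).
Check: 9·36 = 324 = 3·83 + 75.

36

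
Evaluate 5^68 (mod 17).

13

By repeated squaring mod 17: 5^1≡5, 5^2≡8, 5^4≡13, 5^8≡16, 5^16≡1, 5^32≡1, 5^64≡1.
68 = 4 + 64, so 5^68 ≡ 13·1 ≡ 13 (mod 17).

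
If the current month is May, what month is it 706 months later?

March

706 − 58·12 = 10, so 706 ≡ 10 (mod 12).
May + 10 months → March.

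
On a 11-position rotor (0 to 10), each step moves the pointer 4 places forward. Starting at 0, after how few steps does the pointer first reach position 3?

9

4⁻¹ ≡ 3 (mod 11) because 4·3 = 12 = 1·11 + 1.
Multiplying both sides by 3: x ≡ 3·3 = 9 ≡ 9 (mod 11).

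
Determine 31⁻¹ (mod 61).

2

61 = 1·31 + 30
31 = 1·30 + 1
30 = 30·1 + 0
Back-substituting gives 31·2 ≡ 1 (mod 61).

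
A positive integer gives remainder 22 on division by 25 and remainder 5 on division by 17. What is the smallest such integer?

Since 17·3 ≡ 1 (mod 25), take x = 5 + 17·((22−5)·3 mod 25) = 5 + 17·1 = 22.
Check: 22 mod 25 = 22, 22 mod 17 = 5.

22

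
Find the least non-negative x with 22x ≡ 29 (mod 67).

47

The inverse of 22 mod 67 is 64 (since 22·64 = 1408 ≡ 1).
Multiplying both sides by 64: x ≡ 64·29 = 1856 ≡ 47 (mod 67).
Check: 22·47 = 1034 = 15·67 + 29.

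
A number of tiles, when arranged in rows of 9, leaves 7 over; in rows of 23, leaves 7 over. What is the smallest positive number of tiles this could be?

x ≡ 7 (mod 9) gives x ∈ {7}.
The first of these with x mod 23 = 7 is 7.

7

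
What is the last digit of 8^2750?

Powers of 8 mod 10 repeat with period 4: 8, 4, 2, 6.
2750 leaves remainder 2 on division by 4, so 8^2750 ends in 4.

4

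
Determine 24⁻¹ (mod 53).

42

24·42 = 1008 = 19·53 + 1, so 24⁻¹ ≡ 42 (mod 53).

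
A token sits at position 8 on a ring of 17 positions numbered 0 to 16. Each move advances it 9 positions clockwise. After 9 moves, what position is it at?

4

9·9 = 81.
81 mod 17 = 13 (since 4·17 = 68).
(8 + 13) mod 17 = 4.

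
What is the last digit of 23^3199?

The units digit of 23^n cycles with period 4: 3, 9, 7, 1, …
3199 leaves remainder 3 on division by 4, so 23^3199 ends in 7.

7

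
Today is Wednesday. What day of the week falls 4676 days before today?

4676 − 668·7 = 0, so 4676 ≡ 0 (mod 7).
Wednesday − 0 days → Wednesday.

Wednesday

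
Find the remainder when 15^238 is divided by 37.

28

Successive squares of 15 mod 37: 15^1≡15, 15^2≡3, 15^4≡9, 15^8≡7, 15^16≡12, 15^32≡33, 15^64≡16, 15^128≡34.
Since 238 = 2 + 4 + 8 + 32 + 64 + 128 in binary, 15^238 ≡ 3·9·7·33·16·34 ≡ 28 (mod 37).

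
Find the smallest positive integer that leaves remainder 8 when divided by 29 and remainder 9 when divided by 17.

298

x ≡ 9 (mod 17) gives x ∈ {9, 26, 43, 60, 77, 94, 111, 128, …}.
The first of these with x mod 29 = 8 is 298.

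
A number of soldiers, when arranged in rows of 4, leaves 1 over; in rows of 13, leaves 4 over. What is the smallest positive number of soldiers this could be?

17

x ≡ 1 (mod 4) gives x ∈ {1, 5, 9, 13, 17}.
The first of these with x mod 13 = 4 is 17.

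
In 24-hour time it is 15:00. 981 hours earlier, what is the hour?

981 mod 24 = 21 (since 40·24 = 960).
(15 − 21) mod 24 = 18.

18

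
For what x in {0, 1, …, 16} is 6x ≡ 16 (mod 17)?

The inverse of 6 mod 17 is 3 (since 6·3 = 18 ≡ 1).
So x ≡ 3·16 = 48 ≡ 14 (mod 17).
Check: 6·14 = 84 = 4·17 + 16.

14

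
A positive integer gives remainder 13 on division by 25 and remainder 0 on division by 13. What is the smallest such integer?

x ≡ 0 (mod 13) gives x ∈ {0, 13}.
The first of these with x mod 25 = 13 is 13.

13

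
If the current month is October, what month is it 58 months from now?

August

Dividing 58 by 12 gives quotient 4 and remainder 10.
October + 10 months → August.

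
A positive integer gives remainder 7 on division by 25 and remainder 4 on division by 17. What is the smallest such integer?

157

x ≡ 4 (mod 17) gives x ∈ {4, 21, 38, 55, 72, 89, 106, 123, …}.
The first of these with x mod 25 = 7 is 157.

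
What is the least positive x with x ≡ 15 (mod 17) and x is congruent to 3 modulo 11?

Since 11·14 ≡ 1 (mod 17), take x = 3 + 11·((15−3)·14 mod 17) = 3 + 11·15 = 168.
Check: 168 mod 17 = 15, 168 mod 11 = 3.

168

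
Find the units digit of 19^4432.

1

The units digit of 19^n cycles with period 2: 9, 1, …
4432 leaves remainder 0 on division by 2, so 19^4432 ends in 1.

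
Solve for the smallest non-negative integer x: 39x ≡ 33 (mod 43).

39⁻¹ ≡ 32 (mod 43) because 39·32 = 1248 = 29·43 + 1.
Multiplying both sides by 32: x ≡ 32·33 = 1056 ≡ 24 (mod 43).

24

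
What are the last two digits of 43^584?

Square-and-reduce mod 100: 43^1≡43, 43^2≡49, 43^4≡1, 43^8≡1, 43^16≡1, 43^32≡1, 43^64≡1, 43^128≡1, 43^256≡1, 43^512≡1.
Since 584 = 8 + 64 + 512 in binary, 43^584 ≡ 1·1·1 ≡ 1 (mod 100).

01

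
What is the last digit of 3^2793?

Powers of 3 mod 10 repeat with period 4: 3, 9, 7, 1.
2793 leaves remainder 1 on division by 4, so 3^2793 ends in 3.

3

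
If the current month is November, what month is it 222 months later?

May

222 mod 12 = 6 (since 18·12 = 216).
November + 6 months → May.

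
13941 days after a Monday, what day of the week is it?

Friday

13941 mod 7 = 4 (since 1991·7 = 13937).
Monday + 4 days → Friday.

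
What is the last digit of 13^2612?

The units digit of 13^n cycles with period 4: 3, 9, 7, 1, …
2612 leaves remainder 0 on division by 4, so 13^2612 ends in 1.

1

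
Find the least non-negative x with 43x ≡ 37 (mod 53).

44

43⁻¹ ≡ 37 (mod 53) because 43·37 = 1591 = 30·53 + 1.
So x ≡ 37·37 = 1369 ≡ 44 (mod 53).
Check: 43·44 = 1892 = 35·53 + 37.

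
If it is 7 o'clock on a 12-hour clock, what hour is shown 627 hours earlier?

4

627 − 52·12 = 3, so 627 ≡ 3 (mod 12).
7 − 3 → 4 on a 12-hour dial.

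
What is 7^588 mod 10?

1

Last digits of 7^n: 7, 9, 3, 1 (period 4).
588 leaves remainder 0 on division by 4, so 7^588 ends in 1.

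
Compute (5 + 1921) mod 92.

1921 mod 92 = 81 (since 20·92 = 1840).
(5 + 81) mod 92 = 86.

86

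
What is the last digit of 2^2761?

2

Powers of 2 mod 10 repeat with period 4: 2, 4, 8, 6.
2761 mod 4 = 1, so the last digit matches 2^1 = 2.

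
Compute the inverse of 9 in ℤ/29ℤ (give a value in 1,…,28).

29 = 3·9 + 2
9 = 4·2 + 1
2 = 2·1 + 0
Back-substituting gives 9·13 ≡ 1 (mod 29).

13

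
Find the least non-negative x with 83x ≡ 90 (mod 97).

83⁻¹ ≡ 90 (mod 97) because 83·90 = 7470 = 77·97 + 1.
So x ≡ 90·90 = 8100 ≡ 49 (mod 97).

49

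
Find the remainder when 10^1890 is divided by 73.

Successive squares of 10 mod 73: 10^1≡10, 10^2≡27, 10^4≡72, 10^8≡1, 10^16≡1, 10^32≡1, 10^64≡1, 10^128≡1, 10^256≡1, 10^512≡1, 10^1024≡1.
Since 1890 = 2 + 32 + 64 + 256 + 512 + 1024 in binary, 10^1890 ≡ 27·1·1·1·1·1 ≡ 27 (mod 73).

27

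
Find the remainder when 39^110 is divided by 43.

35

Successive squares of 39 mod 43: 39^1≡39, 39^2≡16, 39^4≡41, 39^8≡4, 39^16≡16, 39^32≡41, 39^64≡4.
110 = 2 + 4 + 8 + 32 + 64, so 39^110 ≡ 16·41·4·41·4 ≡ 35 (mod 43).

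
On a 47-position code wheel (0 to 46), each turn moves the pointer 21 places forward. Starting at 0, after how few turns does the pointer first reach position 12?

The inverse of 21 mod 47 is 9 (since 21·9 = 189 ≡ 1).
So x ≡ 9·12 = 108 ≡ 14 (mod 47).

14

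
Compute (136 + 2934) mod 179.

2934 − 16·179 = 70, so 2934 ≡ 70 (mod 179).
(136 + 70) mod 179 = 27.

27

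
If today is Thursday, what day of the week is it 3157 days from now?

Dividing 3157 by 7 gives quotient 451 and remainder 0.
Thursday + 0 days → Thursday.

Thursday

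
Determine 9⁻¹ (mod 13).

9·3 = 27 = 2·13 + 1, so 9⁻¹ ≡ 3 (mod 13).

3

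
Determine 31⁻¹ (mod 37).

31·6 = 186 = 5·37 + 1, so 31⁻¹ ≡ 6 (mod 37).

6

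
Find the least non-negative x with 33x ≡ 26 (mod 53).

4

The inverse of 33 mod 53 is 45 (since 33·45 = 1485 ≡ 1).
Multiplying both sides by 45: x ≡ 45·26 = 1170 ≡ 4 (mod 53).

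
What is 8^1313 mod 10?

8

Last digits of 8^n: 8, 4, 2, 6 (period 4).
1313 mod 4 = 1, so the last digit matches 8^1 = 8.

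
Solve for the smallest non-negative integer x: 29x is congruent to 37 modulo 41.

14

29⁻¹ ≡ 17 (mod 41) because 29·17 = 493 = 12·41 + 1.
Multiplying both sides by 17: x ≡ 17·37 = 629 ≡ 14 (mod 41).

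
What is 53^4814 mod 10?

9

Powers of 3 mod 10 repeat with period 4: 3, 9, 7, 1.
4814 leaves remainder 2 on division by 4, so 53^4814 ends in 9.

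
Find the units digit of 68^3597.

The units digit of 68^n cycles with period 4: 8, 4, 2, 6, …
3597 mod 4 = 1, so the last digit matches 8^1 = 8.

8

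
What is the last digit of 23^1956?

1

Powers of 3 mod 10 repeat with period 4: 3, 9, 7, 1.
1956 leaves remainder 0 on division by 4, so 23^1956 ends in 1.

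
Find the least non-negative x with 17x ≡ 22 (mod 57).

8

17⁻¹ ≡ 47 (mod 57) because 17·47 = 799 = 14·57 + 1.
Multiplying both sides by 47: x ≡ 47·22 = 1034 ≡ 8 (mod 57).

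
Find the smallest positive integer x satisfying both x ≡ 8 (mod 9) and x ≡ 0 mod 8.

Since 8·8 ≡ 1 (mod 9), take x = 0 + 8·((8−0)·8 mod 9) = 0 + 8·1 = 8.
Check: 8 mod 9 = 8, 8 mod 8 = 0.

8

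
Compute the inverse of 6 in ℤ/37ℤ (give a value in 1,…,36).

6·31 = 186 = 5·37 + 1, so 6⁻¹ ≡ 31 (mod 37).

31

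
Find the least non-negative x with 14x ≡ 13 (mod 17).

7

The inverse of 14 mod 17 is 11 (since 14·11 = 154 ≡ 1).
Multiplying both sides by 11: x ≡ 11·13 = 143 ≡ 7 (mod 17).
Check: 14·7 = 98 = 5·17 + 13.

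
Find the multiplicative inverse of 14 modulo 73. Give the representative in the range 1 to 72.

47

14·47 = 658 = 9·73 + 1, so 14⁻¹ ≡ 47 (mod 73).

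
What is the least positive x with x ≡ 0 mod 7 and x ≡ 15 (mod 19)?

Since 19·3 ≡ 1 (mod 7), take x = 15 + 19·((0−15)·3 mod 7) = 15 + 19·4 = 91.
Check: 91 mod 7 = 0, 91 mod 19 = 15.

91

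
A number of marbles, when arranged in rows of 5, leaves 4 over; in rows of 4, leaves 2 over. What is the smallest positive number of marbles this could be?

x ≡ 2 (mod 4) gives x ∈ {2, 6, 10, 14}.
The first of these with x mod 5 = 4 is 14.

14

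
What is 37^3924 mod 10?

1

Powers of 7 mod 10 repeat with period 4: 7, 9, 3, 1.
3924 leaves remainder 0 on division by 4, so 37^3924 ends in 1.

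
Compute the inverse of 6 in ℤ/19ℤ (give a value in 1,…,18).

16

6·16 = 96 = 5·19 + 1, so 6⁻¹ ≡ 16 (mod 19).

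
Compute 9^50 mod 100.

Successive squares of 9 mod 100: 9^1≡9, 9^2≡81, 9^4≡61, 9^8≡21, 9^16≡41, 9^32≡81.
50 = 2 + 16 + 32, so 9^50 ≡ 81·41·81 ≡ 1 (mod 100).

1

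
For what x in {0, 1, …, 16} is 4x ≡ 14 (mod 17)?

12

The inverse of 4 mod 17 is 13 (since 4·13 = 52 ≡ 1).
Multiplying both sides by 13: x ≡ 13·14 = 182 ≡ 12 (mod 17).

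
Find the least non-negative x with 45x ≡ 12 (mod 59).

45⁻¹ ≡ 21 (mod 59) because 45·21 = 945 = 16·59 + 1.
So x ≡ 21·12 = 252 ≡ 16 (mod 59).

16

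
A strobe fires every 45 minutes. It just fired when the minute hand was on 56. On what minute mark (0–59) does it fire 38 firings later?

38·45 = 1710.
Dividing 1710 by 60 gives quotient 28 and remainder 30.
(56 + 30) mod 60 = 26.

26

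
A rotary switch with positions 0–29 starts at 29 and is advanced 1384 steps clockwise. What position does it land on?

1384 = 46·30 + 4, so 1384 mod 30 = 4.
(29 + 4) mod 30 = 3.

3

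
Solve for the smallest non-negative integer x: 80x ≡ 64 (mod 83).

The inverse of 80 mod 83 is 55 (since 80·55 = 4400 ≡ 1).
So x ≡ 55·64 = 3520 ≡ 34 (mod 83).

34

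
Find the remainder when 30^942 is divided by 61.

27

Successive squares of 30 mod 61: 30^1≡30, 30^2≡46, 30^4≡42, 30^8≡56, 30^16≡25, 30^32≡15, 30^64≡42, 30^128≡56, 30^256≡25, 30^512≡15.
Since 942 = 2 + 4 + 8 + 32 + 128 + 256 + 512 in binary, 30^942 ≡ 46·42·56·15·56·25·15 ≡ 27 (mod 61).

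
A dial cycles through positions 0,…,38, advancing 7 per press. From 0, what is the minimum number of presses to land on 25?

37

The inverse of 7 mod 39 is 28 (since 7·28 = 196 ≡ 1).
Multiplying both sides by 28: x ≡ 28·25 = 700 ≡ 37 (mod 39).
Check: 7·37 = 259 = 6·39 + 25.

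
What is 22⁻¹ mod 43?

2

43 = 1·22 + 21
22 = 1·21 + 1
21 = 21·1 + 0
Back-substituting gives 22·2 ≡ 1 (mod 43).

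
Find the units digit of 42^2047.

8

Powers of 2 mod 10 repeat with period 4: 2, 4, 8, 6.
2047 leaves remainder 3 on division by 4, so 42^2047 ends in 8.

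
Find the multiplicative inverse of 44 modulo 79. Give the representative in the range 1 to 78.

79 = 1·44 + 35
44 = 1·35 + 9
35 = 3·9 + 8
9 = 1·8 + 1
8 = 8·1 + 0
Back-substituting gives 44·9 ≡ 1 (mod 79).

9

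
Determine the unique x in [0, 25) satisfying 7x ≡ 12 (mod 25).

16

The inverse of 7 mod 25 is 18 (since 7·18 = 126 ≡ 1).
Multiplying both sides by 18: x ≡ 18·12 = 216 ≡ 16 (mod 25).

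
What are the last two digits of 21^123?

61

By repeated squaring mod 100: 21^1≡21, 21^2≡41, 21^4≡81, 21^8≡61, 21^16≡21, 21^32≡41, 21^64≡81.
Since 123 = 1 + 2 + 8 + 16 + 32 + 64 in binary, 21^123 ≡ 21·41·61·21·41·81 ≡ 61 (mod 100).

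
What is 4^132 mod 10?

The units digit of 4^n cycles with period 2: 4, 6, …
132 mod 2 = 0, so the last digit matches 4^2 = 6.

6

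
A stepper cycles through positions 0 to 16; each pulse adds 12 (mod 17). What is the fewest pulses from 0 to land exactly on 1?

10

12·10 = 120 = 7·17 + 1, so 12⁻¹ ≡ 10 (mod 17).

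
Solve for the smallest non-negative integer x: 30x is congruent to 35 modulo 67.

57

The inverse of 30 mod 67 is 38 (since 30·38 = 1140 ≡ 1).
So x ≡ 38·35 = 1330 ≡ 57 (mod 67).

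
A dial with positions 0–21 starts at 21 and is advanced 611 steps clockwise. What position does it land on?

16

Dividing 611 by 22 gives quotient 27 and remainder 17.
(21 + 17) mod 22 = 16.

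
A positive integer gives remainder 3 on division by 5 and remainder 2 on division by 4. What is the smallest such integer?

18

x ≡ 2 (mod 4) gives x ∈ {2, 6, 10, 14, 18}.
The first of these with x mod 5 = 3 is 18.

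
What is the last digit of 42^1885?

2

Last digits of 2^n: 2, 4, 8, 6 (period 4).
1885 mod 4 = 1, so the last digit matches 2^1 = 2.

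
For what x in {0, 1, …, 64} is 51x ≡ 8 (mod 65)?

18

51⁻¹ ≡ 51 (mod 65) because 51·51 = 2601 = 40·65 + 1.
Multiplying both sides by 51: x ≡ 51·8 = 408 ≡ 18 (mod 65).
Check: 51·18 = 918 = 14·65 + 8.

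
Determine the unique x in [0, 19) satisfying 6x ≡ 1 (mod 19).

6⁻¹ ≡ 16 (mod 19) because 6·16 = 96 = 5·19 + 1.
Multiplying both sides by 16: x ≡ 16·1 = 16 ≡ 16 (mod 19).
Check: 6·16 = 96 = 5·19 + 1.

16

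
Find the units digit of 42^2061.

2

The units digit of 42^n cycles with period 4: 2, 4, 8, 6, …
2061 mod 4 = 1, so the last digit matches 2^1 = 2.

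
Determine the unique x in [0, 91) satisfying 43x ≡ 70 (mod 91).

43⁻¹ ≡ 36 (mod 91) because 43·36 = 1548 = 17·91 + 1.
So x ≡ 36·70 = 2520 ≡ 63 (mod 91).

63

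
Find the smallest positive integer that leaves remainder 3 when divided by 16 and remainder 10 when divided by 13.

179

Since 13·5 ≡ 1 (mod 16), take x = 10 + 13·((3−10)·5 mod 16) = 10 + 13·13 = 179.
Check: 179 mod 16 = 3, 179 mod 13 = 10.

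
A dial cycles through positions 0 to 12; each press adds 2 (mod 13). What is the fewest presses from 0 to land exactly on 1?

2·7 = 14 = 1·13 + 1, so 2⁻¹ ≡ 7 (mod 13).

7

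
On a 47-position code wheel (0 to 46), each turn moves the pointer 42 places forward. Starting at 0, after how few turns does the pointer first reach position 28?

42⁻¹ ≡ 28 (mod 47) because 42·28 = 1176 = 25·47 + 1.
So x ≡ 28·28 = 784 ≡ 32 (mod 47).
Check: 42·32 = 1344 = 28·47 + 28.

32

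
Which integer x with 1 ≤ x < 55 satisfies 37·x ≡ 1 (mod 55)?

3

37·3 = 111 = 2·55 + 1, so 37⁻¹ ≡ 3 (mod 55).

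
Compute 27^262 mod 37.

Successive squares of 27 mod 37: 27^1≡27, 27^2≡26, 27^4≡10, 27^8≡26, 27^16≡10, 27^32≡26, 27^64≡10, 27^128≡26, 27^256≡10.
262 = 2 + 4 + 256, so 27^262 ≡ 26·10·10 ≡ 10 (mod 37).

10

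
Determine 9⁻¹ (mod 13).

9·3 = 27 = 2·13 + 1, so 9⁻¹ ≡ 3 (mod 13).

3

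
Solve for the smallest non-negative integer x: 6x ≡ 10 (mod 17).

The inverse of 6 mod 17 is 3 (since 6·3 = 18 ≡ 1).
So x ≡ 3·10 = 30 ≡ 13 (mod 17).

13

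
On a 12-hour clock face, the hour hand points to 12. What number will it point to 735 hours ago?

Dividing 735 by 12 gives quotient 61 and remainder 3.
12 − 3 → 9 on a 12-hour dial.

9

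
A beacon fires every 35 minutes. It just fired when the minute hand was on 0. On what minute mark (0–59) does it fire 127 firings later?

5

127·35 = 4445.
4445 mod 60 = 5 (since 74·60 = 4440).
(0 + 5) mod 60 = 5.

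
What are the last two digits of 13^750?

Successive squares of 13 mod 100: 13^1≡13, 13^2≡69, 13^4≡61, 13^8≡21, 13^16≡41, 13^32≡81, 13^64≡61, 13^128≡21, 13^256≡41, 13^512≡81.
Since 750 = 2 + 4 + 8 + 32 + 64 + 128 + 512 in binary, 13^750 ≡ 69·61·21·81·61·21·81 ≡ 49 (mod 100).

49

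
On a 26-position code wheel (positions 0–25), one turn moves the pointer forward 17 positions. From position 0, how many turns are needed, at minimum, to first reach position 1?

17·23 = 391 = 15·26 + 1, so 17⁻¹ ≡ 23 (mod 26).

23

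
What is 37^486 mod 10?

Powers of 7 mod 10 repeat with period 4: 7, 9, 3, 1.
486 mod 4 = 2, so the last digit matches 7^2 = 9.

9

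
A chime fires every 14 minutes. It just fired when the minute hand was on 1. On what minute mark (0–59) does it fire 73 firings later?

3

73·14 = 1022.
Dividing 1022 by 60 gives quotient 17 and remainder 2.
(1 + 2) mod 60 = 3.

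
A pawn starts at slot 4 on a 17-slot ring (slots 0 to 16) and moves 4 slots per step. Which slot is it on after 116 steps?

116·4 = 464.
Dividing 464 by 17 gives quotient 27 and remainder 5.
(4 + 5) mod 17 = 9.

9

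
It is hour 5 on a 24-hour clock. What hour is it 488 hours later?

13

Dividing 488 by 24 gives quotient 20 and remainder 8.
(5 + 8) mod 24 = 13.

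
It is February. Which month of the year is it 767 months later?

January

767 = 63·12 + 11, so 767 mod 12 = 11.
February + 11 months → January.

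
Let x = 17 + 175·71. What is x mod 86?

58

175·71 = 12425.
Dividing 12425 by 86 gives quotient 144 and remainder 41.
(17 + 41) mod 86 = 58.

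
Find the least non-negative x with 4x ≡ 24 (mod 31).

6

The inverse of 4 mod 31 is 8 (since 4·8 = 32 ≡ 1).
So x ≡ 8·24 = 192 ≡ 6 (mod 31).
Check: 4·6 = 24 = 0·31 + 24.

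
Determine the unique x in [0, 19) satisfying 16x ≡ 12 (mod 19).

The inverse of 16 mod 19 is 6 (since 16·6 = 96 ≡ 1).
So x ≡ 6·12 = 72 ≡ 15 (mod 19).

15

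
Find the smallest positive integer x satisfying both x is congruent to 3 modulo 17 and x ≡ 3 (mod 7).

Since 7·5 ≡ 1 (mod 17), take x = 3 + 7·((3−3)·5 mod 17) = 3 + 7·0 = 3.
Check: 3 mod 17 = 3, 3 mod 7 = 3.

3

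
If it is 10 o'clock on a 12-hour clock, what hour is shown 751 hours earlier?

3

751 mod 12 = 7 (since 62·12 = 744).
10 − 7 → 3 on a 12-hour dial.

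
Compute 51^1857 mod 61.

33

Successive squares of 51 mod 61: 51^1≡51, 51^2≡39, 51^4≡57, 51^8≡16, 51^16≡12, 51^32≡22, 51^64≡57, 51^128≡16, 51^256≡12, 51^512≡22, 51^1024≡57.
1857 = 1 + 64 + 256 + 512 + 1024, so 51^1857 ≡ 51·57·12·22·57 ≡ 33 (mod 61).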